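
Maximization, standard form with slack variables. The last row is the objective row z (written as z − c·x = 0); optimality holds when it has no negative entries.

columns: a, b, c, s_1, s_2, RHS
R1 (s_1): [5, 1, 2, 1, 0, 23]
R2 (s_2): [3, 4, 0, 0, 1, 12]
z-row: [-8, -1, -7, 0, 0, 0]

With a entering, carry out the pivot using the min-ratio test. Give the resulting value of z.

Ratio test on column a — row 1: 23/5 = 23/5; row 2: 12/3 = 4. Minimum is 4 at row 2 (s_2 leaves); pivot element 3.
Pivot on row 2; the z-row RHS becomes 0 − (-8)·4 = 32.

32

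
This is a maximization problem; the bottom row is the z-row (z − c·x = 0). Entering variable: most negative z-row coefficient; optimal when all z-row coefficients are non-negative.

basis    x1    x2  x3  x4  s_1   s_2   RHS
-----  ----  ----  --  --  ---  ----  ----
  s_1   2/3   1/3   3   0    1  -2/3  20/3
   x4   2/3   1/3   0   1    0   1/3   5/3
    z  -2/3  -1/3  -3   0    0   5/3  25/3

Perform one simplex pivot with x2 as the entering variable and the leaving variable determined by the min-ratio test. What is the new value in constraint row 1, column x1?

Ratio test on column x2 — row 1: (20/3)/(1/3) = 20; row 2: (5/3)/(1/3) = 5. Minimum is 5 at row 2 (x4 leaves); pivot element 1/3.
Divide row 2 by 1/3; eliminate column x2 from the other rows.
Row 1 update in column x1: 2/3 − (1/3)·2 = 0.

0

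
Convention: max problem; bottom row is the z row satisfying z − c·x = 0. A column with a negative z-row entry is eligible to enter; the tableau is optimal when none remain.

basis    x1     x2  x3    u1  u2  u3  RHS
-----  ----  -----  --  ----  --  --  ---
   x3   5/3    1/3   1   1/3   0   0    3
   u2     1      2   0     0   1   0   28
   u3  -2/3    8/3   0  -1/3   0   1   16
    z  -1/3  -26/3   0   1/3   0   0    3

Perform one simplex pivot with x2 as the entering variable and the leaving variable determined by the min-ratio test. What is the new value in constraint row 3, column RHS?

6

Ratio test on column x2 — row 1: 3/(1/3) = 9; row 2: 28/2 = 14; row 3: 16/(8/3) = 6. Minimum is 6 at row 3 (u3 leaves); pivot element 8/3.
Divide row 3 by 8/3; eliminate column x2 from the other rows.
In the new row 3, the RHS entry is the old entry divided by the pivot: 16/(8/3) = 6.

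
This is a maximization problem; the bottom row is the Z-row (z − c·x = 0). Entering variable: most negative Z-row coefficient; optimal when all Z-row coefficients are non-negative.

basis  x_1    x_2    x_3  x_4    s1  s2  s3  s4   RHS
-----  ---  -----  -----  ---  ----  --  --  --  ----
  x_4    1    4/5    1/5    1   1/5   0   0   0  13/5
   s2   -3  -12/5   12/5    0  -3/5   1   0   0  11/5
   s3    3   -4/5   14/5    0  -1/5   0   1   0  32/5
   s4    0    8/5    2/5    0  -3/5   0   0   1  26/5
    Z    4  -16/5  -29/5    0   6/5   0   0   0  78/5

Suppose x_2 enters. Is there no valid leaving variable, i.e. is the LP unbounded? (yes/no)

no

Column x_2 has positive entries in row(s) 1, 4, so the ratio test bounds it — not unbounded.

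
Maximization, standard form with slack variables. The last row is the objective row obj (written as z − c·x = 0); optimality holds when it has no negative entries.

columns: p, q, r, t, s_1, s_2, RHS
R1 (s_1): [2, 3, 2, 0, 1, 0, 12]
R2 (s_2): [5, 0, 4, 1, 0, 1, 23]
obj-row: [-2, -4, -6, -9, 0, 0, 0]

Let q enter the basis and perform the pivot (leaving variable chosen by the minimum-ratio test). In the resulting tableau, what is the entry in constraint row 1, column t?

0

Ratio test on column q — row 1: 12/3 = 4; row 2: entry 0 ≤ 0. Minimum is 4 at row 1 (s_1 leaves); pivot element 3.
Divide row 1 by 3; eliminate column q from the other rows.
In the new row 1, the t entry is the old entry divided by the pivot: 0/3 = 0.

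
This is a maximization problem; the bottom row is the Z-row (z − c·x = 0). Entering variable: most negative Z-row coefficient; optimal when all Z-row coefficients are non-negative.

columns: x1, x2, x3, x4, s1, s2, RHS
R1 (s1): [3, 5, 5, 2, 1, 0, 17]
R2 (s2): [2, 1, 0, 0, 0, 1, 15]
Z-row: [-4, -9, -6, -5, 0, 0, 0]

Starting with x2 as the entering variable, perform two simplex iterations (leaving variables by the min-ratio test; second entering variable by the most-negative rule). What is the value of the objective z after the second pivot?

Ratio test on column x2 — row 1: 17/5 = 17/5; row 2: 15/1 = 15. Minimum is 17/5 at row 1 (s1 leaves); pivot element 5.
Pivot on row 1; the Z-row RHS becomes 0 − (-9)·(17/5) = 153/5.
Next entering variable (most negative Z-row entry -7/5): x4.
Ratio test on column x4 — row 1: (17/5)/(2/5) = 17/2; row 2: entry -2/5 ≤ 0. Minimum is 17/2 at row 1 (x2 leaves); pivot element 2/5.
After the second pivot the Z-row RHS is 153/5 − (-7/5)·(17/2) = 85/2.

85/2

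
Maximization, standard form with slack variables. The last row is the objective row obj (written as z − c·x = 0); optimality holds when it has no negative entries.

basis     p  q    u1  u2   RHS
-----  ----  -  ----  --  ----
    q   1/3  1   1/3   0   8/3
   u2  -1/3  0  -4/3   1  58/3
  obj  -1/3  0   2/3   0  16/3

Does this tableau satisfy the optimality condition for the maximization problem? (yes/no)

no

The obj-row has a negative entry -1/3 in column p, so it is not optimal.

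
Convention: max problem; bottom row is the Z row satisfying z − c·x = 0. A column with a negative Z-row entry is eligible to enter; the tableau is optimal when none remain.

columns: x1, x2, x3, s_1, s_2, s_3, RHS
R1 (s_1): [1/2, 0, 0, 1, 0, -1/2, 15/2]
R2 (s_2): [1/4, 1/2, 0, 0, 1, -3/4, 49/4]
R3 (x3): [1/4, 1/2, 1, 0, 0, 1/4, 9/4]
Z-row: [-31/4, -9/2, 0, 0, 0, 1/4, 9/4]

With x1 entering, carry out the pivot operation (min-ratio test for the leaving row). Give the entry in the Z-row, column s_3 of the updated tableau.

Ratio test on column x1 — row 1: (15/2)/(1/2) = 15; row 2: (49/4)/(1/4) = 49; row 3: (9/4)/(1/4) = 9. Minimum is 9 at row 3 (x3 leaves); pivot element 1/4.
Divide row 3 by 1/4; eliminate column x1 from the other rows.
Z-row update in column s_3: 1/4 − (-31/4)·1 = 8.

8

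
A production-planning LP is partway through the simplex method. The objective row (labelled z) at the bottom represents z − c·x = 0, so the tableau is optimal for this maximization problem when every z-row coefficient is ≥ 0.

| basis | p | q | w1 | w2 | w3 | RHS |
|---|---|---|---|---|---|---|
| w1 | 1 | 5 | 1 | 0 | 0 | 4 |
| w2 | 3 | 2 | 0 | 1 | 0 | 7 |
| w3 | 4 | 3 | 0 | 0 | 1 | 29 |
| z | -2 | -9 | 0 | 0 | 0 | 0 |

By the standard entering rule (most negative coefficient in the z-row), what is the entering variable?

q

Negative z-row entries: p: -2, q: -9.
The most negative is -9 in column q, so q enters.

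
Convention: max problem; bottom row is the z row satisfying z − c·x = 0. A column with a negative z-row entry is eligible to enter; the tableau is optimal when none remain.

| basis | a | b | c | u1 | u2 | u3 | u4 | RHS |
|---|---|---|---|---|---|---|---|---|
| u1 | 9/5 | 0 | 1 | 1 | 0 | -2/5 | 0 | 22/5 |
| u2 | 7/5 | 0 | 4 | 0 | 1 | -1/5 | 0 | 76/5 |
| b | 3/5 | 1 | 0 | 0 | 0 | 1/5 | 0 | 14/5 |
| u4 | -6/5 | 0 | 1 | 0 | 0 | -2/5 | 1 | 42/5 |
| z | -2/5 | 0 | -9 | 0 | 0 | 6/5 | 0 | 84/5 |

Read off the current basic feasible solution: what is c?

0

c is not in the basis, so in the current basic feasible solution c = 0.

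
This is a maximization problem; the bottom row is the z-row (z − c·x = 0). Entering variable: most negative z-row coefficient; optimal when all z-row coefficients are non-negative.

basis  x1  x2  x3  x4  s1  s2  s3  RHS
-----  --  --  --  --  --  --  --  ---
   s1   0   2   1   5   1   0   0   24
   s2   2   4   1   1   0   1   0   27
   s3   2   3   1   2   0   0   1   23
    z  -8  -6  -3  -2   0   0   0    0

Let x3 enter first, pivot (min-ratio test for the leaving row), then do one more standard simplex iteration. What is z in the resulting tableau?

Ratio test on column x3 — row 1: 24/1 = 24; row 2: 27/1 = 27; row 3: 23/1 = 23. Minimum is 23 at row 3 (s3 leaves); pivot element 1.
Pivot on row 3; the z-row RHS becomes 0 − (-3)·23 = 69.
Next entering variable (most negative z-row entry -2): x1.
Ratio test on column x1 — row 1: entry -2 ≤ 0; row 2: entry 0 ≤ 0; row 3: 23/2 = 23/2. Minimum is 23/2 at row 3 (x3 leaves); pivot element 2.
After the second pivot the z-row RHS is 69 − (-2)·(23/2) = 92.

92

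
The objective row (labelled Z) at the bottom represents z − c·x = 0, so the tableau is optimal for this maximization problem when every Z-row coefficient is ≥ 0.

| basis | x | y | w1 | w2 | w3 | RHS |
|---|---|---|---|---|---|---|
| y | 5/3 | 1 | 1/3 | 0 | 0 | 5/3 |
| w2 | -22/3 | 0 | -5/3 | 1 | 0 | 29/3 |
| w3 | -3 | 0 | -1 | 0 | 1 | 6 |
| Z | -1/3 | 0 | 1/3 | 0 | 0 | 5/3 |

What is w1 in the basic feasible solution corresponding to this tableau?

w1 is not in the basis, so in the current basic feasible solution w1 = 0.

0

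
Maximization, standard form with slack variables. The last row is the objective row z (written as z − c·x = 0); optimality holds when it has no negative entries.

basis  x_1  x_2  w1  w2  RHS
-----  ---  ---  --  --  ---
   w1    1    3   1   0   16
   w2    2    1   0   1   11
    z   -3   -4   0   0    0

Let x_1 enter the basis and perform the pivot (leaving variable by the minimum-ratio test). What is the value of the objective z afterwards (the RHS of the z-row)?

33/2

Ratio test on column x_1 — row 1: 16/1 = 16; row 2: 11/2 = 11/2. Minimum is 11/2 at row 2 (w2 leaves); pivot element 2.
Pivot on row 2; the z-row RHS becomes 0 − (-3)·(11/2) = 33/2.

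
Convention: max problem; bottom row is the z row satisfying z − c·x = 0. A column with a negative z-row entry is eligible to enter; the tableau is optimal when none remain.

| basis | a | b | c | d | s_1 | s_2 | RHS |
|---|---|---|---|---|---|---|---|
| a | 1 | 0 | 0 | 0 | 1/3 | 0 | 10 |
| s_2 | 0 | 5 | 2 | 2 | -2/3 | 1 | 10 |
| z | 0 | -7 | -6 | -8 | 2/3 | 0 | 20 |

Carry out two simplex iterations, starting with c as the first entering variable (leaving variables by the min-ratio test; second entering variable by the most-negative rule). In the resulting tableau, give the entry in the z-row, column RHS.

Ratio test on column c — row 1: entry 0 ≤ 0; row 2: 10/2 = 5. Minimum is 5 at row 2 (s_2 leaves); pivot element 2.
Divide row 2 by 2; eliminate column c from the other rows.
Second iteration: most negative z-row entry is -2 in column d, so d enters.
Ratio test on column d — row 1: entry 0 ≤ 0; row 2: 5/1 = 5. Minimum is 5 at row 2 (c leaves); pivot element 1.
Divide row 2 by 1; eliminate column d from the other rows.
After both pivots, the entry at the z-row, column RHS is 60.

60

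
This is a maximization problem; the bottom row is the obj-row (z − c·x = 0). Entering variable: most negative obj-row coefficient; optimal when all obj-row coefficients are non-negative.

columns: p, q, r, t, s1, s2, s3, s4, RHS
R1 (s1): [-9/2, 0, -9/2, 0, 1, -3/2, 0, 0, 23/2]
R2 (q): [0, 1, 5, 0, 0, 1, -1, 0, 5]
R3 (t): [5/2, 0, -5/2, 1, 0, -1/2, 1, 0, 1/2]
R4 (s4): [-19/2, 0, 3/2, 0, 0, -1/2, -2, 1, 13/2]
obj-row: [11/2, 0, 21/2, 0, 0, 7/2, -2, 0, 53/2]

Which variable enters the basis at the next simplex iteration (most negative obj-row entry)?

Negative obj-row entries: s3: -2.
The most negative is -2 in column s3, so s3 enters.

s3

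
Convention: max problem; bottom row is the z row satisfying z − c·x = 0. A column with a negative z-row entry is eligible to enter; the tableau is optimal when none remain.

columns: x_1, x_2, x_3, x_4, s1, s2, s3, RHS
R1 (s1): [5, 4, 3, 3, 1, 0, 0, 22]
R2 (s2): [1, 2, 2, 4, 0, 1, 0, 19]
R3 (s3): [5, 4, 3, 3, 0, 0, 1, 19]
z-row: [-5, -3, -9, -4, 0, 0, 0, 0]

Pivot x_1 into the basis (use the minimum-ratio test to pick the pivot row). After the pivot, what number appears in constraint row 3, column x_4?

Ratio test on column x_1 — row 1: 22/5 = 22/5; row 2: 19/1 = 19; row 3: 19/5 = 19/5. Minimum is 19/5 at row 3 (s3 leaves); pivot element 5.
Divide row 3 by 5; eliminate column x_1 from the other rows.
In the new row 3, the x_4 entry is the old entry divided by the pivot: 3/5 = 3/5.

3/5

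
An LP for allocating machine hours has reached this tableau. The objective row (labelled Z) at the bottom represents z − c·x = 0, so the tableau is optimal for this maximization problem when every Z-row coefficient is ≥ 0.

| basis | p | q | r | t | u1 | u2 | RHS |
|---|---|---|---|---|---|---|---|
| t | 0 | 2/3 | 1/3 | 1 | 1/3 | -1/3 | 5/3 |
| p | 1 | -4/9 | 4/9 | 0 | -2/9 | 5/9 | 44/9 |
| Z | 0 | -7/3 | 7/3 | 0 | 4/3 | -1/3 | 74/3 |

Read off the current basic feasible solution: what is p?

44/9

p is basic (row 2); its value is the RHS of that row, 44/9.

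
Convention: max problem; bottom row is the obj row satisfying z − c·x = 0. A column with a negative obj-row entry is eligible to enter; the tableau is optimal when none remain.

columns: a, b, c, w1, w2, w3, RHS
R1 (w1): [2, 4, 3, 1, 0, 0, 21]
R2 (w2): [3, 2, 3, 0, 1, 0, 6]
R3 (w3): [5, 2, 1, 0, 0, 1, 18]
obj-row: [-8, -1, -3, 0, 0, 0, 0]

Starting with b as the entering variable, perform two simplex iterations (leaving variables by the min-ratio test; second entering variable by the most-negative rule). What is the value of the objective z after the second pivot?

16

Ratio test on column b — row 1: 21/4 = 21/4; row 2: 6/2 = 3; row 3: 18/2 = 9. Minimum is 3 at row 2 (w2 leaves); pivot element 2.
Pivot on row 2; the obj-row RHS becomes 0 − (-1)·3 = 3.
Next entering variable (most negative obj-row entry -13/2): a.
Ratio test on column a — row 1: entry -4 ≤ 0; row 2: 3/(3/2) = 2; row 3: 12/2 = 6. Minimum is 2 at row 2 (b leaves); pivot element 3/2.
After the second pivot the obj-row RHS is 3 − (-13/2)·2 = 16.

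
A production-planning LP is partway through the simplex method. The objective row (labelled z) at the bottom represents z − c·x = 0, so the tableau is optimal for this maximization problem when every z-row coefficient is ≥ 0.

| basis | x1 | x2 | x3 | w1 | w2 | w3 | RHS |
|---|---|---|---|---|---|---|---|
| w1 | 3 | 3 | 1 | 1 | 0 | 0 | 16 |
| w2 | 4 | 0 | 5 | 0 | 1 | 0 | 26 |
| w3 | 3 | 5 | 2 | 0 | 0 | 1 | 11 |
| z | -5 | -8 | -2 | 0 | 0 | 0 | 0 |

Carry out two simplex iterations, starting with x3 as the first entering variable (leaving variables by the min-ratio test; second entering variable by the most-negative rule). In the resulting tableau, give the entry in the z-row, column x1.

Ratio test on column x3 — row 1: 16/1 = 16; row 2: 26/5 = 26/5; row 3: 11/2 = 11/2. Minimum is 26/5 at row 2 (w2 leaves); pivot element 5.
Divide row 2 by 5; eliminate column x3 from the other rows.
Second iteration: most negative z-row entry is -8 in column x2, so x2 enters.
Ratio test on column x2 — row 1: (54/5)/3 = 18/5; row 2: entry 0 ≤ 0; row 3: (3/5)/5 = 3/25. Minimum is 3/25 at row 3 (w3 leaves); pivot element 5.
Divide row 3 by 5; eliminate column x2 from the other rows.
After both pivots, the entry at the z-row, column x1 is -29/25.

-29/25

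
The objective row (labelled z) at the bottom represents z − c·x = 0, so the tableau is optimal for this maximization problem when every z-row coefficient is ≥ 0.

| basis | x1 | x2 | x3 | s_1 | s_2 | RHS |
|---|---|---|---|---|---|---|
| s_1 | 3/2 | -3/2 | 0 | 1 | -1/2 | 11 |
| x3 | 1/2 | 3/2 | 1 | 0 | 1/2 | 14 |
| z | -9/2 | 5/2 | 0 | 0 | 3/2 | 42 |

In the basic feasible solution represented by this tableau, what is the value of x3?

x3 is basic (row 2); its value is the RHS of that row, 14.

14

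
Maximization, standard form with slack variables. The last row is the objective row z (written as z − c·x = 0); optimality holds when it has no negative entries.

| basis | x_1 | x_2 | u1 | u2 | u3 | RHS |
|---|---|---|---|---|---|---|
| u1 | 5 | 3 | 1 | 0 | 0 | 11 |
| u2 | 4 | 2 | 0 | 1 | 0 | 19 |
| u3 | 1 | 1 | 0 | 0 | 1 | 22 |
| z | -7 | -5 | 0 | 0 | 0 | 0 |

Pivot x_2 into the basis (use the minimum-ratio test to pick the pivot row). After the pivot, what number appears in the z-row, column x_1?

4/3

Ratio test on column x_2 — row 1: 11/3 = 11/3; row 2: 19/2 = 19/2; row 3: 22/1 = 22. Minimum is 11/3 at row 1 (u1 leaves); pivot element 3.
Divide row 1 by 3; eliminate column x_2 from the other rows.
z-row update in column x_1: -7 − (-5)·(5/3) = 4/3.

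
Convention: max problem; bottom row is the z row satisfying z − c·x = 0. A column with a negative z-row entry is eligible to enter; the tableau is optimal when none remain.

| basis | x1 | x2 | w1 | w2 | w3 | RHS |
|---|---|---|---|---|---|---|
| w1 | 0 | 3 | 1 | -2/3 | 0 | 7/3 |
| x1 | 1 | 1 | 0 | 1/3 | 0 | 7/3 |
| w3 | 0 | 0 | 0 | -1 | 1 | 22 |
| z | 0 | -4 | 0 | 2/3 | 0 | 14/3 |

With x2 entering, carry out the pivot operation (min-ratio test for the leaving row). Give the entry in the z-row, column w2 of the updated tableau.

Ratio test on column x2 — row 1: (7/3)/3 = 7/9; row 2: (7/3)/1 = 7/3; row 3: entry 0 ≤ 0. Minimum is 7/9 at row 1 (w1 leaves); pivot element 3.
Divide row 1 by 3; eliminate column x2 from the other rows.
z-row update in column w2: 2/3 − (-4)·(-2/9) = -2/9.

-2/9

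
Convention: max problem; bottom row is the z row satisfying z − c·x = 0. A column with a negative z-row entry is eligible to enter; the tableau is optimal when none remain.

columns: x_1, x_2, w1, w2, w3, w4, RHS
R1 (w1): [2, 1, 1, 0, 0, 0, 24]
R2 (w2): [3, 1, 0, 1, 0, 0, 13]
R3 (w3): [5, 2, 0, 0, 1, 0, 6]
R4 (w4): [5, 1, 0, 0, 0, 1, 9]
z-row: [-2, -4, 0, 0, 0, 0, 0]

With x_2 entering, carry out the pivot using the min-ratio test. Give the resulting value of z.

Ratio test on column x_2 — row 1: 24/1 = 24; row 2: 13/1 = 13; row 3: 6/2 = 3; row 4: 9/1 = 9. Minimum is 3 at row 3 (w3 leaves); pivot element 2.
Pivot on row 3; the z-row RHS becomes 0 − (-4)·3 = 12.

12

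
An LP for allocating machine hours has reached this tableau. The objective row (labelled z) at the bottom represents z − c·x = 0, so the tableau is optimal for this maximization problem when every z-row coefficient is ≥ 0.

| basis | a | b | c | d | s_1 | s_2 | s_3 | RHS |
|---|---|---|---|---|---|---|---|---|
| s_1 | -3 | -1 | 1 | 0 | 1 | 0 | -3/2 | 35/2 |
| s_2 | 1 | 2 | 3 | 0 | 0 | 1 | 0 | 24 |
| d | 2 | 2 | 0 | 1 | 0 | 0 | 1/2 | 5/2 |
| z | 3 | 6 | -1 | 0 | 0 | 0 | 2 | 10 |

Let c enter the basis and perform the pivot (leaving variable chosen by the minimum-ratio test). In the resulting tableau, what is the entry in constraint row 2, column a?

1/3

Ratio test on column c — row 1: (35/2)/1 = 35/2; row 2: 24/3 = 8; row 3: entry 0 ≤ 0. Minimum is 8 at row 2 (s_2 leaves); pivot element 3.
Divide row 2 by 3; eliminate column c from the other rows.
In the new row 2, the a entry is the old entry divided by the pivot: 1/3 = 1/3.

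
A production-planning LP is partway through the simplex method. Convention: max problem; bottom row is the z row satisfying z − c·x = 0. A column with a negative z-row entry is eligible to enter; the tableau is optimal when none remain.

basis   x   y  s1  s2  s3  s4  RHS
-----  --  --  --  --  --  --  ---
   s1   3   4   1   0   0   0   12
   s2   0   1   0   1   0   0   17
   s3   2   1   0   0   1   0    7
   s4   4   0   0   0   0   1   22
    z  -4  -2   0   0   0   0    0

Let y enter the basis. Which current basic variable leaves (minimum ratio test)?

s1

Column y entries and ratios — s1: 12/4 = 3; s2: 17/1 = 17; s3: 7/1 = 7; s4: 0 ≤ 0, skip.
Smallest ratio is 3 in the row of s1, so s1 leaves.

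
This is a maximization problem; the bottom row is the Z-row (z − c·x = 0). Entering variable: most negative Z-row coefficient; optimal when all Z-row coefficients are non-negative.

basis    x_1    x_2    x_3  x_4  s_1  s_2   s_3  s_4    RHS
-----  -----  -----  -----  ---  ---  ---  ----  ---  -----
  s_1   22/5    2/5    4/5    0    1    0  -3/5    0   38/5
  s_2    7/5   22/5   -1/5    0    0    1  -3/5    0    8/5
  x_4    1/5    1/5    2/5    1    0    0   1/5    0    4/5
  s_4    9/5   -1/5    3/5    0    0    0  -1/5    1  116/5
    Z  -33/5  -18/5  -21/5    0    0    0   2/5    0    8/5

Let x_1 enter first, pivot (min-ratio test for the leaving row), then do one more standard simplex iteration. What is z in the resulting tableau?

Ratio test on column x_1 — row 1: (38/5)/(22/5) = 19/11; row 2: (8/5)/(7/5) = 8/7; row 3: (4/5)/(1/5) = 4; row 4: (116/5)/(9/5) = 116/9. Minimum is 8/7 at row 2 (s_2 leaves); pivot element 7/5.
Pivot on row 2; the Z-row RHS becomes 8/5 − (-33/5)·(8/7) = 64/7.
Next entering variable (most negative Z-row entry -36/7): x_3.
Ratio test on column x_3 — row 1: (18/7)/(10/7) = 9/5; row 2: entry -1/7 ≤ 0; row 3: (4/7)/(3/7) = 4/3; row 4: (148/7)/(6/7) = 74/3. Minimum is 4/3 at row 3 (x_4 leaves); pivot element 3/7.
After the second pivot the Z-row RHS is 64/7 − (-36/7)·(4/3) = 16.

16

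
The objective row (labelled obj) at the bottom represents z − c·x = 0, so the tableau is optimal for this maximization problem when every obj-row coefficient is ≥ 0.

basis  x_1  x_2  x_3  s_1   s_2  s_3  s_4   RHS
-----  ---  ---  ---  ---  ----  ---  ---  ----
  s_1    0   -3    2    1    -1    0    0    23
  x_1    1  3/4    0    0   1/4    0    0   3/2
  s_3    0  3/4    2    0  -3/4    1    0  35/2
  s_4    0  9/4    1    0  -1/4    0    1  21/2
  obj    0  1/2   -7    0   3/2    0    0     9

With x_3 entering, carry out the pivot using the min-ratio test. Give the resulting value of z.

Ratio test on column x_3 — row 1: 23/2 = 23/2; row 2: entry 0 ≤ 0; row 3: (35/2)/2 = 35/4; row 4: (21/2)/1 = 21/2. Minimum is 35/4 at row 3 (s_3 leaves); pivot element 2.
Pivot on row 3; the obj-row RHS becomes 9 − (-7)·(35/4) = 281/4.

281/4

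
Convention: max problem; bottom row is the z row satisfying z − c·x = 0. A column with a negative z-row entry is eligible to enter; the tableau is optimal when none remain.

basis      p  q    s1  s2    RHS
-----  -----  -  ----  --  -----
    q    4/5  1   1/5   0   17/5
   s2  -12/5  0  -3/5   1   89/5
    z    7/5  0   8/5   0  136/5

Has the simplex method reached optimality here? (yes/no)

Every z-row coefficient is ≥ 0, so the tableau is optimal.

yes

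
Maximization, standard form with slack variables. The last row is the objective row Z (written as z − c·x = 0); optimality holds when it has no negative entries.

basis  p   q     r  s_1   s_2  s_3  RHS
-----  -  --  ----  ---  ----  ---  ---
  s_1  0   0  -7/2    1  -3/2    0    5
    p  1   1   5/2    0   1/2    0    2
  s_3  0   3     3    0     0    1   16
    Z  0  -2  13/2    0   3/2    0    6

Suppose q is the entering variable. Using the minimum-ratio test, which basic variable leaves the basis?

Column q entries and ratios — s_1: 0 ≤ 0, skip; p: 2/1 = 2; s_3: 16/3 = 16/3.
Smallest ratio is 2 in the row of p, so p leaves.

p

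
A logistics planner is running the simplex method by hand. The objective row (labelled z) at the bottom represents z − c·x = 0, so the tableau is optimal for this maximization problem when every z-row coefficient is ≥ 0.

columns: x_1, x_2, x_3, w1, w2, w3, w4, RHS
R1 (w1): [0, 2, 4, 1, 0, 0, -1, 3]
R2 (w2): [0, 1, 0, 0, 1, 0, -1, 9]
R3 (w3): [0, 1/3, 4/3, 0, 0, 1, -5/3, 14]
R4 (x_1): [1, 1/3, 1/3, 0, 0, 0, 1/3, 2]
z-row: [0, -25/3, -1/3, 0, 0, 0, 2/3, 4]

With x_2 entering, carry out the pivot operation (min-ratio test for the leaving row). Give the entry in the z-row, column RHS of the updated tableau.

33/2

Ratio test on column x_2 — row 1: 3/2 = 3/2; row 2: 9/1 = 9; row 3: 14/(1/3) = 42; row 4: 2/(1/3) = 6. Minimum is 3/2 at row 1 (w1 leaves); pivot element 2.
Divide row 1 by 2; eliminate column x_2 from the other rows.
z-row update in column RHS: 4 − (-25/3)·(3/2) = 33/2.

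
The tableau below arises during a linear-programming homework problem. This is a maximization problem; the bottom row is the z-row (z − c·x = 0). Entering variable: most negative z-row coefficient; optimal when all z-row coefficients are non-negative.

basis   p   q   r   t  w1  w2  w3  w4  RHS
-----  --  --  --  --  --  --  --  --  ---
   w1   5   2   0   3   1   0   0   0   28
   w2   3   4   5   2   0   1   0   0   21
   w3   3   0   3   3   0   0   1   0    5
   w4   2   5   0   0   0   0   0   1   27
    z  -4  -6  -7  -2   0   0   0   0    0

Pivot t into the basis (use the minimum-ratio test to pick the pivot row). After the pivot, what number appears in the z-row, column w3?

2/3

Ratio test on column t — row 1: 28/3 = 28/3; row 2: 21/2 = 21/2; row 3: 5/3 = 5/3; row 4: entry 0 ≤ 0. Minimum is 5/3 at row 3 (w3 leaves); pivot element 3.
Divide row 3 by 3; eliminate column t from the other rows.
z-row update in column w3: 0 − (-2)·(1/3) = 2/3.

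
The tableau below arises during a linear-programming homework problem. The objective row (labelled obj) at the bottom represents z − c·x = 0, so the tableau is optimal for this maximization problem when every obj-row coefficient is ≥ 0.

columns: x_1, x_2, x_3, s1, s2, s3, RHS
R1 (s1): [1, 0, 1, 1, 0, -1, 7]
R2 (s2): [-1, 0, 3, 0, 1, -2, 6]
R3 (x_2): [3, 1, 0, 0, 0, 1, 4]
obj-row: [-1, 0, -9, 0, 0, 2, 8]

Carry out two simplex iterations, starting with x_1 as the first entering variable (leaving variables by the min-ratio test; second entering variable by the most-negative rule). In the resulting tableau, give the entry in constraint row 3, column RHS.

Ratio test on column x_1 — row 1: 7/1 = 7; row 2: entry -1 ≤ 0; row 3: 4/3 = 4/3. Minimum is 4/3 at row 3 (x_2 leaves); pivot element 3.
Divide row 3 by 3; eliminate column x_1 from the other rows.
Second iteration: most negative obj-row entry is -9 in column x_3, so x_3 enters.
Ratio test on column x_3 — row 1: (17/3)/1 = 17/3; row 2: (22/3)/3 = 22/9; row 3: entry 0 ≤ 0. Minimum is 22/9 at row 2 (s2 leaves); pivot element 3.
Divide row 2 by 3; eliminate column x_3 from the other rows.
After both pivots, the entry at constraint row 3, column RHS is 4/3.

4/3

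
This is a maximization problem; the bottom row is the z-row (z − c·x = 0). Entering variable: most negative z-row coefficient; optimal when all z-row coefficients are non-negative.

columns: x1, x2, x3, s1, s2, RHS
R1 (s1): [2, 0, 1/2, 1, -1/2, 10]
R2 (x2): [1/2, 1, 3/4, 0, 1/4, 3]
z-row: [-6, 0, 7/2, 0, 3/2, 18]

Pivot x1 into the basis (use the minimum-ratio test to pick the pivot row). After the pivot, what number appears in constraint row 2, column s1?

-1/4

Ratio test on column x1 — row 1: 10/2 = 5; row 2: 3/(1/2) = 6. Minimum is 5 at row 1 (s1 leaves); pivot element 2.
Divide row 1 by 2; eliminate column x1 from the other rows.
Row 2 update in column s1: 0 − (1/2)·(1/2) = -1/4.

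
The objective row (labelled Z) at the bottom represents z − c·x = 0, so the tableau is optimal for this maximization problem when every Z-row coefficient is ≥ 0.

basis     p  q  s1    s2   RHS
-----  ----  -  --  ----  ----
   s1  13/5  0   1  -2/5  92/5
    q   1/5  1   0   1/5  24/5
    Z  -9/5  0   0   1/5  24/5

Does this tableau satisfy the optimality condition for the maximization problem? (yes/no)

no

The Z-row has a negative entry -9/5 in column p, so it is not optimal.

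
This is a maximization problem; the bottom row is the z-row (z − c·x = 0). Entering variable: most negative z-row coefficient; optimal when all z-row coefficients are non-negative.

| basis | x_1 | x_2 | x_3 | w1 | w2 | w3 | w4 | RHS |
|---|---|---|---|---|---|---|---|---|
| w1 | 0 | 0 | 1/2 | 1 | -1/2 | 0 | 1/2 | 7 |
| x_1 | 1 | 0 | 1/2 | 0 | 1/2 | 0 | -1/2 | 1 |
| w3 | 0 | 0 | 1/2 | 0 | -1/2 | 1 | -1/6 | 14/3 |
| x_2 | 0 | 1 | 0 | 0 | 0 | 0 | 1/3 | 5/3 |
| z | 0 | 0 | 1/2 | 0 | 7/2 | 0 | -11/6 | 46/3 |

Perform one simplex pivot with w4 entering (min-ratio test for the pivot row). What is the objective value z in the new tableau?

Ratio test on column w4 — row 1: 7/(1/2) = 14; row 2: entry -1/2 ≤ 0; row 3: entry -1/6 ≤ 0; row 4: (5/3)/(1/3) = 5. Minimum is 5 at row 4 (x_2 leaves); pivot element 1/3.
Pivot on row 4; the z-row RHS becomes 46/3 − (-11/6)·5 = 49/2.

49/2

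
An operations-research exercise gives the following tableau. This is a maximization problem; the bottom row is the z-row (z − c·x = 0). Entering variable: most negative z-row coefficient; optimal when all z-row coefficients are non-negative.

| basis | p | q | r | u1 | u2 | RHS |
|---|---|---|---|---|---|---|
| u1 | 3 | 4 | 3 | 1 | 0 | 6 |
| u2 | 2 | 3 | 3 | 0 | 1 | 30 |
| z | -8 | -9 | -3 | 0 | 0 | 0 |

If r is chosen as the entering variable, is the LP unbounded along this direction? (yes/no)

Column r has positive entries in row(s) 1, 2, so the ratio test bounds it — not unbounded.

no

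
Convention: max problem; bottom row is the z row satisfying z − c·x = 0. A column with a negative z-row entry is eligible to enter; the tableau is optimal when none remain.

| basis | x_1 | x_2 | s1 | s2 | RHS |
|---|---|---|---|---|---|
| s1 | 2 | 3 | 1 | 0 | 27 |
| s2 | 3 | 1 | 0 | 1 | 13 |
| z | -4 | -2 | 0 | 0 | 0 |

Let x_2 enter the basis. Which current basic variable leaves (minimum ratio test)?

Column x_2 entries and ratios — s1: 27/3 = 9; s2: 13/1 = 13.
Smallest ratio is 9 in the row of s1, so s1 leaves.

s1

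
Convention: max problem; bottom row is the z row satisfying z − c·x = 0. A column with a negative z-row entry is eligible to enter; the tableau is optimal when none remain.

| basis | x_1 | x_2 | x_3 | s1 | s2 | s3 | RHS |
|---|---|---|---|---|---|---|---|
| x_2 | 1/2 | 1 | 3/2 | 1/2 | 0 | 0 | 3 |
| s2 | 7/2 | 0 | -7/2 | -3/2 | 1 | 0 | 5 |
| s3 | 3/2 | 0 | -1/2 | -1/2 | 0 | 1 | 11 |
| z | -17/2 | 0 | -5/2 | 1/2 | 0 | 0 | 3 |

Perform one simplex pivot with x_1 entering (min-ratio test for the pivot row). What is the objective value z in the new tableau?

106/7

Ratio test on column x_1 — row 1: 3/(1/2) = 6; row 2: 5/(7/2) = 10/7; row 3: 11/(3/2) = 22/3. Minimum is 10/7 at row 2 (s2 leaves); pivot element 7/2.
Pivot on row 2; the z-row RHS becomes 3 − (-17/2)·(10/7) = 106/7.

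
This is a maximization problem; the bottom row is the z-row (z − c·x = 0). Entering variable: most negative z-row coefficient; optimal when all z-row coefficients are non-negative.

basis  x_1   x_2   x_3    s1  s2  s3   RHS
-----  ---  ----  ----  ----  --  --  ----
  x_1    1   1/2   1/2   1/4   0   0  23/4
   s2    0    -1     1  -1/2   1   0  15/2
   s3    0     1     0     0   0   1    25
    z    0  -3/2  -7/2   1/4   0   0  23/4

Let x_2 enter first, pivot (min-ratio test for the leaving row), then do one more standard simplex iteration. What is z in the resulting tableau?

Ratio test on column x_2 — row 1: (23/4)/(1/2) = 23/2; row 2: entry -1 ≤ 0; row 3: 25/1 = 25. Minimum is 23/2 at row 1 (x_1 leaves); pivot element 1/2.
Pivot on row 1; the z-row RHS becomes 23/4 − (-3/2)·(23/2) = 23.
Next entering variable (most negative z-row entry -2): x_3.
Ratio test on column x_3 — row 1: (23/2)/1 = 23/2; row 2: 19/2 = 19/2; row 3: entry -1 ≤ 0. Minimum is 19/2 at row 2 (s2 leaves); pivot element 2.
After the second pivot the z-row RHS is 23 − (-2)·(19/2) = 42.

42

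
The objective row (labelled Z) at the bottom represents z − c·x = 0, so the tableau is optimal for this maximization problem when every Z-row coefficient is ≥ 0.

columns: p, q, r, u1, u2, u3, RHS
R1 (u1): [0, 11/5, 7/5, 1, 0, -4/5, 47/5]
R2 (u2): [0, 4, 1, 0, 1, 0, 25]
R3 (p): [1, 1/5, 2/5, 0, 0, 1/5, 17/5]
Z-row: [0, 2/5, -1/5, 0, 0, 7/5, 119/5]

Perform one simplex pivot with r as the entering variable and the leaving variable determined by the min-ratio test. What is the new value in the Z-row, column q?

5/7

Ratio test on column r — row 1: (47/5)/(7/5) = 47/7; row 2: 25/1 = 25; row 3: (17/5)/(2/5) = 17/2. Minimum is 47/7 at row 1 (u1 leaves); pivot element 7/5.
Divide row 1 by 7/5; eliminate column r from the other rows.
Z-row update in column q: 2/5 − (-1/5)·(11/7) = 5/7.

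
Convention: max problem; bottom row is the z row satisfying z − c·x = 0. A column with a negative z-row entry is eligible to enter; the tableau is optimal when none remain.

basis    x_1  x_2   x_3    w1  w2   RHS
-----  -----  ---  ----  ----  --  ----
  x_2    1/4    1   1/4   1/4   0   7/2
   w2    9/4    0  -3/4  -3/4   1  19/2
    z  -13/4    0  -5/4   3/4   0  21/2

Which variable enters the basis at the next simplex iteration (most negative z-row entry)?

x_1

Negative z-row entries: x_1: -13/4, x_3: -5/4.
The most negative is -13/4 in column x_1, so x_1 enters.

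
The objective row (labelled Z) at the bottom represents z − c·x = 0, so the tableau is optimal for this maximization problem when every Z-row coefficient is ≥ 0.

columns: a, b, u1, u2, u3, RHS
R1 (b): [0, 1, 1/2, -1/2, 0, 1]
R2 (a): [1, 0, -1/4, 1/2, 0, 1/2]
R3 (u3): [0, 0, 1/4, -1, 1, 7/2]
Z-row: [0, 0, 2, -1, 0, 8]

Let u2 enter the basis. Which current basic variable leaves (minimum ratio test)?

Column u2 entries and ratios — b: -1/2 ≤ 0, skip; a: (1/2)/(1/2) = 1; u3: -1 ≤ 0, skip.
Smallest ratio is 1 in the row of a, so a leaves.

a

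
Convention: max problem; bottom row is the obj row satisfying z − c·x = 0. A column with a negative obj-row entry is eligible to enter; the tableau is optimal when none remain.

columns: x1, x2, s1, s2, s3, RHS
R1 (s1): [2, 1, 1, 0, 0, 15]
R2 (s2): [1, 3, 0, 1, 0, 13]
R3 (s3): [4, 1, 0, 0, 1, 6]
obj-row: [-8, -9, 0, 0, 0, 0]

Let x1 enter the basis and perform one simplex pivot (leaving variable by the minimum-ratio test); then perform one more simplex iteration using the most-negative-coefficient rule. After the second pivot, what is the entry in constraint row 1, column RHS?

Ratio test on column x1 — row 1: 15/2 = 15/2; row 2: 13/1 = 13; row 3: 6/4 = 3/2. Minimum is 3/2 at row 3 (s3 leaves); pivot element 4.
Divide row 3 by 4; eliminate column x1 from the other rows.
Second iteration: most negative obj-row entry is -7 in column x2, so x2 enters.
Ratio test on column x2 — row 1: 12/(1/2) = 24; row 2: (23/2)/(11/4) = 46/11; row 3: (3/2)/(1/4) = 6. Minimum is 46/11 at row 2 (s2 leaves); pivot element 11/4.
Divide row 2 by 11/4; eliminate column x2 from the other rows.
After both pivots, the entry at constraint row 1, column RHS is 109/11.

109/11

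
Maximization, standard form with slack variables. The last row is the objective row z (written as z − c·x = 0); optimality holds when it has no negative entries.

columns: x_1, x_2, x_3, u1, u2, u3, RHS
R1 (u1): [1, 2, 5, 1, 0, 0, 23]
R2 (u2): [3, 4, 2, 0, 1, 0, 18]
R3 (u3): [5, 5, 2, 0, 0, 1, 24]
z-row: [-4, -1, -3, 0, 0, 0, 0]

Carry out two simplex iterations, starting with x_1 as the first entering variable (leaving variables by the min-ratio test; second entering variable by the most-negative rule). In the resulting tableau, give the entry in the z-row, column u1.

Ratio test on column x_1 — row 1: 23/1 = 23; row 2: 18/3 = 6; row 3: 24/5 = 24/5. Minimum is 24/5 at row 3 (u3 leaves); pivot element 5.
Divide row 3 by 5; eliminate column x_1 from the other rows.
Second iteration: most negative z-row entry is -7/5 in column x_3, so x_3 enters.
Ratio test on column x_3 — row 1: (91/5)/(23/5) = 91/23; row 2: (18/5)/(4/5) = 9/2; row 3: (24/5)/(2/5) = 12. Minimum is 91/23 at row 1 (u1 leaves); pivot element 23/5.
Divide row 1 by 23/5; eliminate column x_3 from the other rows.
After both pivots, the entry at the z-row, column u1 is 7/23.

7/23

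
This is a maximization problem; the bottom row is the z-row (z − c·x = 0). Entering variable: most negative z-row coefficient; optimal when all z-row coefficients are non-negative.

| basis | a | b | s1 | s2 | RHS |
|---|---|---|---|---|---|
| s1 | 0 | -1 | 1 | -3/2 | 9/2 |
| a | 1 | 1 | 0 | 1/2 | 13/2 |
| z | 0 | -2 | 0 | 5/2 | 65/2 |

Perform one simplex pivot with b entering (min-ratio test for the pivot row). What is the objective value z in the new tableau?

Ratio test on column b — row 1: entry -1 ≤ 0; row 2: (13/2)/1 = 13/2. Minimum is 13/2 at row 2 (a leaves); pivot element 1.
Pivot on row 2; the z-row RHS becomes 65/2 − (-2)·(13/2) = 91/2.

91/2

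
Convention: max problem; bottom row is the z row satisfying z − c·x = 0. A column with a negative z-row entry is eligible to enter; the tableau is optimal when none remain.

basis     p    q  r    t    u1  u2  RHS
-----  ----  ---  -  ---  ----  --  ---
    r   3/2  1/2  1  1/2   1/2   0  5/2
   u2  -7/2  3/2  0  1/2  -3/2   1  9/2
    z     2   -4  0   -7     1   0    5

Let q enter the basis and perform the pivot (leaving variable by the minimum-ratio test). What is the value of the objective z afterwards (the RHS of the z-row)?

Ratio test on column q — row 1: (5/2)/(1/2) = 5; row 2: (9/2)/(3/2) = 3. Minimum is 3 at row 2 (u2 leaves); pivot element 3/2.
Pivot on row 2; the z-row RHS becomes 5 − (-4)·3 = 17.

17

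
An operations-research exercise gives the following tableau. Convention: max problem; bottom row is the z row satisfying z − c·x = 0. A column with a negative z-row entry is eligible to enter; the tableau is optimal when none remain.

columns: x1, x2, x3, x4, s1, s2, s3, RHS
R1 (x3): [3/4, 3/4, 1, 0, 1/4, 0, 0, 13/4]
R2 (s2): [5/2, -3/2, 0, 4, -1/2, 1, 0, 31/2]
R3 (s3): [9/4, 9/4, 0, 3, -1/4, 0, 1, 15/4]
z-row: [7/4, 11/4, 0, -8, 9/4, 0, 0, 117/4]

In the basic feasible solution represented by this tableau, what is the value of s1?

0

s1 is not in the basis, so in the current basic feasible solution s1 = 0.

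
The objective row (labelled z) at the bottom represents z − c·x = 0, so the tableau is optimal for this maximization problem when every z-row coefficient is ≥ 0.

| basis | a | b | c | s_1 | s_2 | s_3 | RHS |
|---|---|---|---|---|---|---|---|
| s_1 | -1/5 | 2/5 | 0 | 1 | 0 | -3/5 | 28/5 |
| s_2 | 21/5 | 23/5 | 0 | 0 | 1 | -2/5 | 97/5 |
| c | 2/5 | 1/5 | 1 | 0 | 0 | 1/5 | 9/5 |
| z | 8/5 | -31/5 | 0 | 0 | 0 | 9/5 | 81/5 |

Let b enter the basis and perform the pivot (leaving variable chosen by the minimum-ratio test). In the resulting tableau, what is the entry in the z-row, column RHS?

Ratio test on column b — row 1: (28/5)/(2/5) = 14; row 2: (97/5)/(23/5) = 97/23; row 3: (9/5)/(1/5) = 9. Minimum is 97/23 at row 2 (s_2 leaves); pivot element 23/5.
Divide row 2 by 23/5; eliminate column b from the other rows.
z-row update in column RHS: 81/5 − (-31/5)·(97/23) = 974/23.

974/23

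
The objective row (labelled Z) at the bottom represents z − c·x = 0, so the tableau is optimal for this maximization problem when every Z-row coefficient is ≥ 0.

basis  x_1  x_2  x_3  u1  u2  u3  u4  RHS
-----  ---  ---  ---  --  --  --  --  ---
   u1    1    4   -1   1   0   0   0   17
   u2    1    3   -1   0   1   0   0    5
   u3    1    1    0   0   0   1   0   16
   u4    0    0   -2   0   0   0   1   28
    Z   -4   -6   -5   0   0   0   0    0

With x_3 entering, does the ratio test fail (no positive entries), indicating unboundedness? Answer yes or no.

Every constraint-row entry in column x_3 is ≤ 0, so increasing x_3 is unbounded.

yes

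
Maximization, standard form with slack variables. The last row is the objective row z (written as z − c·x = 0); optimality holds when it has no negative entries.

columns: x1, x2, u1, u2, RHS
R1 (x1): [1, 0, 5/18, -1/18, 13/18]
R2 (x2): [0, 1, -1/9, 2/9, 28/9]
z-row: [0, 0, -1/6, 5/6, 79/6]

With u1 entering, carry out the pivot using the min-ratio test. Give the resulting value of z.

Ratio test on column u1 — row 1: (13/18)/(5/18) = 13/5; row 2: entry -1/9 ≤ 0. Minimum is 13/5 at row 1 (x1 leaves); pivot element 5/18.
Pivot on row 1; the z-row RHS becomes 79/6 − (-1/6)·(13/5) = 68/5.

68/5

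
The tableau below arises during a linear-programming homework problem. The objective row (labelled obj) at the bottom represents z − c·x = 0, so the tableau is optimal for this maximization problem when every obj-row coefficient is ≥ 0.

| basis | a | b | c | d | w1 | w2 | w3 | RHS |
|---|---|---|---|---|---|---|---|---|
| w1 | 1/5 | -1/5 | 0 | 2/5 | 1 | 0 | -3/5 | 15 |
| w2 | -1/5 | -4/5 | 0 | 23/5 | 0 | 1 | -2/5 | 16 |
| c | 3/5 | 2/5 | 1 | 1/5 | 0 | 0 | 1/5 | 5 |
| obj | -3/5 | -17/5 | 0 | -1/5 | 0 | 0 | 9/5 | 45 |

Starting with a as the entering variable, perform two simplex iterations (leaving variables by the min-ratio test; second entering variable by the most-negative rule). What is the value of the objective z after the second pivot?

Ratio test on column a — row 1: 15/(1/5) = 75; row 2: entry -1/5 ≤ 0; row 3: 5/(3/5) = 25/3. Minimum is 25/3 at row 3 (c leaves); pivot element 3/5.
Pivot on row 3; the obj-row RHS becomes 45 − (-3/5)·(25/3) = 50.
Next entering variable (most negative obj-row entry -3): b.
Ratio test on column b — row 1: entry -1/3 ≤ 0; row 2: entry -2/3 ≤ 0; row 3: (25/3)/(2/3) = 25/2. Minimum is 25/2 at row 3 (a leaves); pivot element 2/3.
After the second pivot the obj-row RHS is 50 − (-3)·(25/2) = 175/2.

175/2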